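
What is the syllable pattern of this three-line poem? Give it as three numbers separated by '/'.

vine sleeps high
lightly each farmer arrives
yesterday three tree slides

Line 1: vine (1), sleeps (1), high (1) → 3
Line 2: lightly (2), each (1), farmer (2), arrives (2) → 7
Line 3: yesterday (3), three (1), tree (1), slides (1) → 6

3/7/6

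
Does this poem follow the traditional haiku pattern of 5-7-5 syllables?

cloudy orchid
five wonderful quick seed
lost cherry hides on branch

Line 1: "cloudy orchid": 2+2 = 4 (expected 5)
Line 2: "five wonderful quick seed": 1+3+1+1 = 6 (expected 7)
Line 3: "lost cherry hides on branch": 1+2+1+1+1 = 6 (expected 5)

No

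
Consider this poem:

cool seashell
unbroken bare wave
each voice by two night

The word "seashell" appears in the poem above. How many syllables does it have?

2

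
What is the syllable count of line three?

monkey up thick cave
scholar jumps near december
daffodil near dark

Line three: daffodil(3) + near(1) + dark(1) = 5

5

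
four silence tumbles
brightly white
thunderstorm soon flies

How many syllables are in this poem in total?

13

Line 1: four (1), silence (2), tumbles (2) → 5
Line 2: brightly (2), white (1) → 3
Line 3: thunderstorm (3), soon (1), flies (1) → 5
Total: 5 + 3 + 5 = 13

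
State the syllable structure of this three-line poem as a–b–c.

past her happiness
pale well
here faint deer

Line 1: past(1) + her(1) + happiness(3) = 5
Line 2: pale(1) + well(1) = 2
Line 3: here(1) + faint(1) + deer(1) = 3

5–2–3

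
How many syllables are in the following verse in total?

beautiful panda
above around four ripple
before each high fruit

17

Line 1: "beautiful panda": 3+2 = 5
Line 2: "above around four ripple": 2+2+1+2 = 7
Line 3: "before each high fruit": 2+1+1+1 = 5
Total: 5 + 7 + 5 = 17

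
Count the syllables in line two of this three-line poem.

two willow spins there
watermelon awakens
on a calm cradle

7

Line two: watermelon(4) + awakens(3) = 7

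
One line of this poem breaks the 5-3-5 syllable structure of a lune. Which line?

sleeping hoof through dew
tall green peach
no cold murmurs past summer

Line 3

Line 1: "sleeping hoof through dew": 2+1+1+1 = 5 ✓
Line 2: "tall green peach": 1+1+1 = 3 ✓
Line 3: "no cold murmurs past summer": 1+1+2+1+2 = 7 (expected 5)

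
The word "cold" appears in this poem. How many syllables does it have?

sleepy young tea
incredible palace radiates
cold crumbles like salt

1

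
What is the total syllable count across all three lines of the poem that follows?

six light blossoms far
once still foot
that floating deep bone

13

Line 1: "six light blossoms far": 1+1+2+1 = 5
Line 2: "once still foot": 1+1+1 = 3
Line 3: "that floating deep bone": 1+2+1+1 = 5
Total: 5 + 3 + 5 = 13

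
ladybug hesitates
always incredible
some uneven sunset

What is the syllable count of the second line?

The second line: always(2) + incredible(4) = 6

6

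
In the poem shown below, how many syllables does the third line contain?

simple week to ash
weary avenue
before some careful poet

The third line: before(2) + some(1) + careful(2) + poet(2) = 7

7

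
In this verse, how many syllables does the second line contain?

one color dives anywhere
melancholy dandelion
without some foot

The second line: melancholy(4) + dandelion(4) = 8

8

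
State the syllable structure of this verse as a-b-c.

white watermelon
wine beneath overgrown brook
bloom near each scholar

5-7-5

Line 1: "white watermelon": 1+4 = 5
Line 2: "wine beneath overgrown brook": 1+2+3+1 = 7
Line 3: "bloom near each scholar": 1+1+1+2 = 5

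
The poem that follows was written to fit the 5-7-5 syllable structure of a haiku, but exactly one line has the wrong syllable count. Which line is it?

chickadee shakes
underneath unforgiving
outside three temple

Line 1: "chickadee shakes": 3+1 = 4 (expected 5)
Line 2: "underneath unforgiving": 3+4 = 7 ✓
Line 3: "outside three temple": 2+1+2 = 5 ✓

Line 1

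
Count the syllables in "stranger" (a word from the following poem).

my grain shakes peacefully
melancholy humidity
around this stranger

2

"stranger" has 2 syllables.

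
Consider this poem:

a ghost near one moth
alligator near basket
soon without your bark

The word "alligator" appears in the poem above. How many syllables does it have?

4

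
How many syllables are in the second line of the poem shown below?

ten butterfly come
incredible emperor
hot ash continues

7

The second line: incredible (4), emperor (3) → 7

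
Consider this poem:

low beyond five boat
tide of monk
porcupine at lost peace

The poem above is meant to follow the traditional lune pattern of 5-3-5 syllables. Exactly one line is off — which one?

The third line

Line 1: low(1) + beyond(2) + five(1) + boat(1) = 5 ✓
Line 2: tide(1) + of(1) + monk(1) = 3 ✓
Line 3: porcupine(3) + at(1) + lost(1) + peace(1) = 6 (expected 5)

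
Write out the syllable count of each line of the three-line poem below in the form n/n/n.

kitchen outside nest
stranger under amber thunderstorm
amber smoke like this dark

Line 1: kitchen(2) + outside(2) + nest(1) = 5
Line 2: stranger(2) + under(2) + amber(2) + thunderstorm(3) = 9
Line 3: amber(2) + smoke(1) + like(1) + this(1) + dark(1) = 6

5/9/6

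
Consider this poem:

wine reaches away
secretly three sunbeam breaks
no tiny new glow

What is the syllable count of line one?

Line one: "wine reaches away": 1+2+2 = 5

5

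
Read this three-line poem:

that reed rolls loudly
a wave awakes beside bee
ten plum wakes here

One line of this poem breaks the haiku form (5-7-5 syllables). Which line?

Line 1: that (1), reed (1), rolls (1), loudly (2) → 5 ✓
Line 2: a (1), wave (1), awakes (2), beside (2), bee (1) → 7 ✓
Line 3: ten (1), plum (1), wakes (1), here (1) → 4 (expected 5)

The third line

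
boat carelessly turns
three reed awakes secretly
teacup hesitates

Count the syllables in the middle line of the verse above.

The middle line: "three reed awakes secretly": 1+1+2+3 = 7

7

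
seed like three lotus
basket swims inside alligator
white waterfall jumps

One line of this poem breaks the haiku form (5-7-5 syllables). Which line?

The second line

Line 1: seed (1), like (1), three (1), lotus (2) → 5 ✓
Line 2: basket (2), swims (1), inside (2), alligator (4) → 9 (expected 7)
Line 3: white (1), waterfall (3), jumps (1) → 5 ✓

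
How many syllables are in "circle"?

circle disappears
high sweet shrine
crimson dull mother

2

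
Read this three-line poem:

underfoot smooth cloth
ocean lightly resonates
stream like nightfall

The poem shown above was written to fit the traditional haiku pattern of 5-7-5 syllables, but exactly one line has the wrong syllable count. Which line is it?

The third line

Line 1: underfoot (3), smooth (1), cloth (1) → 5 ✓
Line 2: ocean (2), lightly (2), resonates (3) → 7 ✓
Line 3: stream (1), like (1), nightfall (2) → 4 (expected 5)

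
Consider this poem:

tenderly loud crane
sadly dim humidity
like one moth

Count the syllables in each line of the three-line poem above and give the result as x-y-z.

Line 1: tenderly(3) + loud(1) + crane(1) = 5
Line 2: sadly(2) + dim(1) + humidity(4) = 7
Line 3: like(1) + one(1) + moth(1) = 3

5-7-3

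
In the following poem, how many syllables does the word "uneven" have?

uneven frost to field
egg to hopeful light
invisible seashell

3

"uneven" has 3 syllables.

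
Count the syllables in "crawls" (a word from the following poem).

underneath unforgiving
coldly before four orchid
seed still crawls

1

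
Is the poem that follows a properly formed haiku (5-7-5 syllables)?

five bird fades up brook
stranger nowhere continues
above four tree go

Yes

Line 1: five (1), bird (1), fades (1), up (1), brook (1) → 5 ✓
Line 2: stranger (2), nowhere (2), continues (3) → 7 ✓
Line 3: above (2), four (1), tree (1), go (1) → 5 ✓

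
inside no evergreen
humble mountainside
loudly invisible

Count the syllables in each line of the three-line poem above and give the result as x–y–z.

6–5–6

Line 1: inside(2) + no(1) + evergreen(3) = 6
Line 2: humble(2) + mountainside(3) = 5
Line 3: loudly(2) + invisible(4) = 6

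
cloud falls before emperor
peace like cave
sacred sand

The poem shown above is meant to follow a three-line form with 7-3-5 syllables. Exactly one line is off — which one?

Line 1: cloud (1), falls (1), before (2), emperor (3) → 7 ✓
Line 2: peace (1), like (1), cave (1) → 3 ✓
Line 3: sacred (2), sand (1) → 3 (expected 5)

The third line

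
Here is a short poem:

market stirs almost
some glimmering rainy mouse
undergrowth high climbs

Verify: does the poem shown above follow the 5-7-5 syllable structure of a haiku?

Yes

Line 1: market(2) + stirs(1) + almost(2) = 5 ✓
Line 2: some(1) + glimmering(3) + rainy(2) + mouse(1) = 7 ✓
Line 3: undergrowth(3) + high(1) + climbs(1) = 5 ✓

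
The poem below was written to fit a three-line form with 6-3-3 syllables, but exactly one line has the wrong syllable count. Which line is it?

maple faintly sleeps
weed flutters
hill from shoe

Line 1: "maple faintly sleeps": 2+2+1 = 5 (expected 6)
Line 2: "weed flutters": 1+2 = 3 ✓
Line 3: "hill from shoe": 1+1+1 = 3 ✓

The first line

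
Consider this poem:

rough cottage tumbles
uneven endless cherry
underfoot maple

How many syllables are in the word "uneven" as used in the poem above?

3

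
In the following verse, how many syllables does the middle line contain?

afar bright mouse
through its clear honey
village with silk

The middle line: through(1) + its(1) + clear(1) + honey(2) = 5

5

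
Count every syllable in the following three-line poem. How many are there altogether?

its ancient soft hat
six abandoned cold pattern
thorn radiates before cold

19

Line 1: "its ancient soft hat": 1+2+1+1 = 5
Line 2: "six abandoned cold pattern": 1+3+1+2 = 7
Line 3: "thorn radiates before cold": 1+3+2+1 = 7
Total: 5 + 7 + 7 = 19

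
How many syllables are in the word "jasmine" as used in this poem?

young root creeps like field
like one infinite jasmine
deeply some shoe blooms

2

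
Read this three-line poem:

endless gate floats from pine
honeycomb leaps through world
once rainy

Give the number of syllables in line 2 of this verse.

Line 2: "honeycomb leaps through world": 3+1+1+1 = 6

6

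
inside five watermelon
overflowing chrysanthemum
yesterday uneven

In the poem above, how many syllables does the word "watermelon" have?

4

"watermelon" has 4 syllables.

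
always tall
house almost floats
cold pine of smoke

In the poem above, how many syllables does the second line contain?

4

The second line: house (1), almost (2), floats (1) → 4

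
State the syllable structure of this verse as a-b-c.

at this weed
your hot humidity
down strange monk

Line 1: at (1), this (1), weed (1) → 3
Line 2: your (1), hot (1), humidity (4) → 6
Line 3: down (1), strange (1), monk (1) → 3

3-6-3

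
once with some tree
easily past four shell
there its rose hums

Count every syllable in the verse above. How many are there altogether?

14

Line 1: once(1) + with(1) + some(1) + tree(1) = 4
Line 2: easily(3) + past(1) + four(1) + shell(1) = 6
Line 3: there(1) + its(1) + rose(1) + hums(1) = 4
Total: 4 + 6 + 4 = 14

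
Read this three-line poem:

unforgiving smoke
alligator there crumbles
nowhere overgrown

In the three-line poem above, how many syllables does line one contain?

Line one: unforgiving(4) + smoke(1) = 5

5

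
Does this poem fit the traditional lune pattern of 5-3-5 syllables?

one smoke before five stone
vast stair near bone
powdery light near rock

No

Line 1: one (1), smoke (1), before (2), five (1), stone (1) → 6 (expected 5)
Line 2: vast (1), stair (1), near (1), bone (1) → 4 (expected 3)
Line 3: powdery (3), light (1), near (1), rock (1) → 6 (expected 5)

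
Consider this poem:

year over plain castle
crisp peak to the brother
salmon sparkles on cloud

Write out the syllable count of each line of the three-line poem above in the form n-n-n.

6-6-6

Line 1: "year over plain castle": 1+2+1+2 = 6
Line 2: "crisp peak to the brother": 1+1+1+1+2 = 6
Line 3: "salmon sparkles on cloud": 2+2+1+1 = 6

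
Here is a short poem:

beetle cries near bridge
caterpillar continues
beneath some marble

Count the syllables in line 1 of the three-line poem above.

Line 1: beetle (2), cries (1), near (1), bridge (1) → 5

5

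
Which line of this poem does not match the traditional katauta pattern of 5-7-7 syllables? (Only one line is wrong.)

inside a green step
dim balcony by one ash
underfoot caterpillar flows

The third line

Line 1: inside(2) + a(1) + green(1) + step(1) = 5 ✓
Line 2: dim(1) + balcony(3) + by(1) + one(1) + ash(1) = 7 ✓
Line 3: underfoot(3) + caterpillar(4) + flows(1) = 8 (expected 7)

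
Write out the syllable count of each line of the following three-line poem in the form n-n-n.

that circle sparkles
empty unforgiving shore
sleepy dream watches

Line 1: "that circle sparkles": 1+2+2 = 5
Line 2: "empty unforgiving shore": 2+4+1 = 7
Line 3: "sleepy dream watches": 2+1+2 = 5

5-7-5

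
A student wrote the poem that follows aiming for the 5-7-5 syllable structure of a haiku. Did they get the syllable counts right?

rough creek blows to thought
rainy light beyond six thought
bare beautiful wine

Yes

Line 1: "rough creek blows to thought": 1+1+1+1+1 = 5 ✓
Line 2: "rainy light beyond six thought": 2+1+2+1+1 = 7 ✓
Line 3: "bare beautiful wine": 1+3+1 = 5 ✓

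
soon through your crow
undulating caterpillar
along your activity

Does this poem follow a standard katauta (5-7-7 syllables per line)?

No

Line 1: "soon through your crow": 1+1+1+1 = 4 (expected 5)
Line 2: "undulating caterpillar": 4+4 = 8 (expected 7)
Line 3: "along your activity": 2+1+4 = 7 ✓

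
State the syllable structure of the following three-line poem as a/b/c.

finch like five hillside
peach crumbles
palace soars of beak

Line 1: finch(1) + like(1) + five(1) + hillside(2) = 5
Line 2: peach(1) + crumbles(2) = 3
Line 3: palace(2) + soars(1) + of(1) + beak(1) = 5

5/3/5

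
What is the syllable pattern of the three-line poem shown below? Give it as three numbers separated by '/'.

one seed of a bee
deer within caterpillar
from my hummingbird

Line 1: one (1), seed (1), of (1), a (1), bee (1) → 5
Line 2: deer (1), within (2), caterpillar (4) → 7
Line 3: from (1), my (1), hummingbird (3) → 5

5/7/5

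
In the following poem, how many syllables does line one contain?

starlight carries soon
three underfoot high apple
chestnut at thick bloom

5

Line one: starlight(2) + carries(2) + soon(1) = 5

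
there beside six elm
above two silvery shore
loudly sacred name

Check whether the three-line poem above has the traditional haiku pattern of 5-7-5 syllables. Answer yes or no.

Line 1: there (1), beside (2), six (1), elm (1) → 5 ✓
Line 2: above (2), two (1), silvery (3), shore (1) → 7 ✓
Line 3: loudly (2), sacred (2), name (1) → 5 ✓

Yes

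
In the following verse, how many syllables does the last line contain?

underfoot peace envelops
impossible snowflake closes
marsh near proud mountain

The last line: marsh(1) + near(1) + proud(1) + mountain(2) = 5

5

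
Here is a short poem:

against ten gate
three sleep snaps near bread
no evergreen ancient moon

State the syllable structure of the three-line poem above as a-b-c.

4-5-7

Line 1: against(2) + ten(1) + gate(1) = 4
Line 2: three(1) + sleep(1) + snaps(1) + near(1) + bread(1) = 5
Line 3: no(1) + evergreen(3) + ancient(2) + moon(1) = 7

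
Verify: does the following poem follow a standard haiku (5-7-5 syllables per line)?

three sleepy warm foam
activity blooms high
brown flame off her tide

No

Line 1: "three sleepy warm foam": 1+2+1+1 = 5 ✓
Line 2: "activity blooms high": 4+1+1 = 6 (expected 7)
Line 3: "brown flame off her tide": 1+1+1+1+1 = 5 ✓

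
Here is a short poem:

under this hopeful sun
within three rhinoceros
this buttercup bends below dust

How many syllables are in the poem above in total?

Line 1: under (2), this (1), hopeful (2), sun (1) → 6
Line 2: within (2), three (1), rhinoceros (4) → 7
Line 3: this (1), buttercup (3), bends (1), below (2), dust (1) → 8
Total: 6 + 7 + 8 = 21

21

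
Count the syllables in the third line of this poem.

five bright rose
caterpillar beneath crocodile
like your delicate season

The third line: like(1) + your(1) + delicate(3) + season(2) = 7

7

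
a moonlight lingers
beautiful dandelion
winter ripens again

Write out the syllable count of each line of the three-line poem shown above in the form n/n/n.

Line 1: a (1), moonlight (2), lingers (2) → 5
Line 2: beautiful (3), dandelion (4) → 7
Line 3: winter (2), ripens (2), again (2) → 6

5/7/6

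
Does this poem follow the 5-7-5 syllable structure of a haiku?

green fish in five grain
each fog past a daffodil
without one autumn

Line 1: green(1) + fish(1) + in(1) + five(1) + grain(1) = 5 ✓
Line 2: each(1) + fog(1) + past(1) + a(1) + daffodil(3) = 7 ✓
Line 3: without(2) + one(1) + autumn(2) = 5 ✓

Yes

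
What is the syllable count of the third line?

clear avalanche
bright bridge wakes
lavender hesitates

6

The third line: "lavender hesitates": 3+3 = 6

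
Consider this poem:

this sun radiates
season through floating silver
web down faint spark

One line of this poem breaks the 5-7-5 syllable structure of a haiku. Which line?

The third line

Line 1: "this sun radiates": 1+1+3 = 5 ✓
Line 2: "season through floating silver": 2+1+2+2 = 7 ✓
Line 3: "web down faint spark": 1+1+1+1 = 4 (expected 5)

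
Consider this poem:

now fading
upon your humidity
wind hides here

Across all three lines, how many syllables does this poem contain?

Line 1: now (1), fading (2) → 3
Line 2: upon (2), your (1), humidity (4) → 7
Line 3: wind (1), hides (1), here (1) → 3
Total: 3 + 7 + 3 = 13

13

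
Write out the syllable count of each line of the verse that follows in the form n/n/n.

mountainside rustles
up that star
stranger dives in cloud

5/3/5

Line 1: mountainside (3), rustles (2) → 5
Line 2: up (1), that (1), star (1) → 3
Line 3: stranger (2), dives (1), in (1), cloud (1) → 5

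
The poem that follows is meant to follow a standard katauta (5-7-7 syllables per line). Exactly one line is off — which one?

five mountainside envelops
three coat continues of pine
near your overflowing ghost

The first line

Line 1: five(1) + mountainside(3) + envelops(3) = 7 (expected 5)
Line 2: three(1) + coat(1) + continues(3) + of(1) + pine(1) = 7 ✓
Line 3: near(1) + your(1) + overflowing(4) + ghost(1) = 7 ✓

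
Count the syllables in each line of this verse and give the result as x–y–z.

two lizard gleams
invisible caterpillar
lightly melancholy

Line 1: two (1), lizard (2), gleams (1) → 4
Line 2: invisible (4), caterpillar (4) → 8
Line 3: lightly (2), melancholy (4) → 6

4–8–6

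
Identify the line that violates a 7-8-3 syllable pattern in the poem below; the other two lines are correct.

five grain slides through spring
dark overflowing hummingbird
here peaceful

The first line

Line 1: "five grain slides through spring": 1+1+1+1+1 = 5 (expected 7)
Line 2: "dark overflowing hummingbird": 1+4+3 = 8 ✓
Line 3: "here peaceful": 1+2 = 3 ✓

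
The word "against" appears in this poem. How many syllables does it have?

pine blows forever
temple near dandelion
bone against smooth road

2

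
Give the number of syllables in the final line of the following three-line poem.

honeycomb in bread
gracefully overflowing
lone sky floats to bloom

The final line: lone(1) + sky(1) + floats(1) + to(1) + bloom(1) = 5

5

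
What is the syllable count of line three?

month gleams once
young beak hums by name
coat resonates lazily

7

Line three: coat(1) + resonates(3) + lazily(3) = 7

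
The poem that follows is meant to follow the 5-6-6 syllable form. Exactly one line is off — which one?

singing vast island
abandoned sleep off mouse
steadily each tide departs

Line 1: singing (2), vast (1), island (2) → 5 ✓
Line 2: abandoned (3), sleep (1), off (1), mouse (1) → 6 ✓
Line 3: steadily (3), each (1), tide (1), departs (2) → 7 (expected 6)

Line 3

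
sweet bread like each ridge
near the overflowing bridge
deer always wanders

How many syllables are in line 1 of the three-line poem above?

Line 1: sweet(1) + bread(1) + like(1) + each(1) + ridge(1) = 5

5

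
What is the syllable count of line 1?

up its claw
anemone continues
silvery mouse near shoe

3

Line 1: up (1), its (1), claw (1) → 3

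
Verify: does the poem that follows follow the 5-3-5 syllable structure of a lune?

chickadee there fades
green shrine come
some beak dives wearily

No

Line 1: "chickadee there fades": 3+1+1 = 5 ✓
Line 2: "green shrine come": 1+1+1 = 3 ✓
Line 3: "some beak dives wearily": 1+1+1+3 = 6 (expected 5)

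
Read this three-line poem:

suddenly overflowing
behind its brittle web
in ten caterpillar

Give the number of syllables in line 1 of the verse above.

7

Line 1: "suddenly overflowing": 3+4 = 7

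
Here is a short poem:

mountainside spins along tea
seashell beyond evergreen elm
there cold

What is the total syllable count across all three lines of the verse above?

Line 1: mountainside(3) + spins(1) + along(2) + tea(1) = 7
Line 2: seashell(2) + beyond(2) + evergreen(3) + elm(1) = 8
Line 3: there(1) + cold(1) = 2
Total: 7 + 8 + 2 = 17

17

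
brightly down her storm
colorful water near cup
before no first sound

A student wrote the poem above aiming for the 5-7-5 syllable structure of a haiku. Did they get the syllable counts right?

Line 1: brightly(2) + down(1) + her(1) + storm(1) = 5 ✓
Line 2: colorful(3) + water(2) + near(1) + cup(1) = 7 ✓
Line 3: before(2) + no(1) + first(1) + sound(1) = 5 ✓

Yes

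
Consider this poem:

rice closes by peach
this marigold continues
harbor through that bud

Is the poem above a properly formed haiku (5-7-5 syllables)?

Yes

Line 1: "rice closes by peach": 1+2+1+1 = 5 ✓
Line 2: "this marigold continues": 1+3+3 = 7 ✓
Line 3: "harbor through that bud": 2+1+1+1 = 5 ✓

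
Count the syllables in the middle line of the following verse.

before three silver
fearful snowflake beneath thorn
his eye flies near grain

The middle line: fearful (2), snowflake (2), beneath (2), thorn (1) → 7

7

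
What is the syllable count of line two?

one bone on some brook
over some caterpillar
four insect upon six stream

7

Line two: "over some caterpillar": 2+1+4 = 7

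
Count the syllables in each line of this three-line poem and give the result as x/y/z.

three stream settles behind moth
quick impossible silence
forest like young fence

Line 1: three(1) + stream(1) + settles(2) + behind(2) + moth(1) = 7
Line 2: quick(1) + impossible(4) + silence(2) = 7
Line 3: forest(2) + like(1) + young(1) + fence(1) = 5

7/7/5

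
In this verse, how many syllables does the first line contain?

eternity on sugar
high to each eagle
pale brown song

The first line: "eternity on sugar": 4+1+2 = 7

7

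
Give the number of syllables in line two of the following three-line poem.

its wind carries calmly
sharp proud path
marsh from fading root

3

Line two: sharp (1), proud (1), path (1) → 3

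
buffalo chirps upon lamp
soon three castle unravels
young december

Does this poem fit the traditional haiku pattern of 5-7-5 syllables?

No

Line 1: buffalo(3) + chirps(1) + upon(2) + lamp(1) = 7 (expected 5)
Line 2: soon(1) + three(1) + castle(2) + unravels(3) = 7 ✓
Line 3: young(1) + december(3) = 4 (expected 5)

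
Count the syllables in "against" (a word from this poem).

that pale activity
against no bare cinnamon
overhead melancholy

2

"against" has 2 syllables.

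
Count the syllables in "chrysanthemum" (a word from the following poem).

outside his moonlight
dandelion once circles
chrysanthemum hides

4

"chrysanthemum" has 4 syllables.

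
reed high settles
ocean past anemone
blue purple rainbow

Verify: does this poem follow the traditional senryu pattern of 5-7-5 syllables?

No

Line 1: "reed high settles": 1+1+2 = 4 (expected 5)
Line 2: "ocean past anemone": 2+1+4 = 7 ✓
Line 3: "blue purple rainbow": 1+2+2 = 5 ✓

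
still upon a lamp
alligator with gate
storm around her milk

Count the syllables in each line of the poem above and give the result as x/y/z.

Line 1: "still upon a lamp": 1+2+1+1 = 5
Line 2: "alligator with gate": 4+1+1 = 6
Line 3: "storm around her milk": 1+2+1+1 = 5

5/6/5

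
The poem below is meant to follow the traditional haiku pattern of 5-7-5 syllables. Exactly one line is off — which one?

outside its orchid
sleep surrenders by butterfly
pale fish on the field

The second line

Line 1: "outside its orchid": 2+1+2 = 5 ✓
Line 2: "sleep surrenders by butterfly": 1+3+1+3 = 8 (expected 7)
Line 3: "pale fish on the field": 1+1+1+1+1 = 5 ✓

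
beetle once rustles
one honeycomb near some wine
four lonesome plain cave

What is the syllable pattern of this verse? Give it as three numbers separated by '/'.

5/7/5

Line 1: "beetle once rustles": 2+1+2 = 5
Line 2: "one honeycomb near some wine": 1+3+1+1+1 = 7
Line 3: "four lonesome plain cave": 1+2+1+1 = 5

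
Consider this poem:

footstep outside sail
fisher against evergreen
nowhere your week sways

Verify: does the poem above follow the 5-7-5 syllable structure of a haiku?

Line 1: "footstep outside sail": 2+2+1 = 5 ✓
Line 2: "fisher against evergreen": 2+2+3 = 7 ✓
Line 3: "nowhere your week sways": 2+1+1+1 = 5 ✓

Yes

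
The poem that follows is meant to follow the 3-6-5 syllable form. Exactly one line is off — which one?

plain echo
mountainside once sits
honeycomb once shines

Line 1: plain(1) + echo(2) = 3 ✓
Line 2: mountainside(3) + once(1) + sits(1) = 5 (expected 6)
Line 3: honeycomb(3) + once(1) + shines(1) = 5 ✓

The second line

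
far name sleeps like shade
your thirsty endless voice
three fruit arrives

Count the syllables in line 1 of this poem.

Line 1: far(1) + name(1) + sleeps(1) + like(1) + shade(1) = 5

5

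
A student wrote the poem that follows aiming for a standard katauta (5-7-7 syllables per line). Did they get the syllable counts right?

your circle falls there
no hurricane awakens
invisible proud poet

Yes

Line 1: "your circle falls there": 1+2+1+1 = 5 ✓
Line 2: "no hurricane awakens": 1+3+3 = 7 ✓
Line 3: "invisible proud poet": 4+1+2 = 7 ✓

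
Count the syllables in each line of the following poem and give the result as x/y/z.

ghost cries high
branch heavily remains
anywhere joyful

3/6/5

Line 1: ghost(1) + cries(1) + high(1) = 3
Line 2: branch(1) + heavily(3) + remains(2) = 6
Line 3: anywhere(3) + joyful(2) = 5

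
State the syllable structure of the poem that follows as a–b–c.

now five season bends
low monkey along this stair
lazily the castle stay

5–7–7

Line 1: "now five season bends": 1+1+2+1 = 5
Line 2: "low monkey along this stair": 1+2+2+1+1 = 7
Line 3: "lazily the castle stay": 3+1+2+1 = 7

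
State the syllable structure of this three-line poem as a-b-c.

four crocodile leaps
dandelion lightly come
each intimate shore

5-7-5

Line 1: four (1), crocodile (3), leaps (1) → 5
Line 2: dandelion (4), lightly (2), come (1) → 7
Line 3: each (1), intimate (3), shore (1) → 5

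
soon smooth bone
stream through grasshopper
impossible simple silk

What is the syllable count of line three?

7

Line three: impossible(4) + simple(2) + silk(1) = 7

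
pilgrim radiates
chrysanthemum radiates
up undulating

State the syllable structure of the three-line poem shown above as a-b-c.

5-7-5

Line 1: "pilgrim radiates": 2+3 = 5
Line 2: "chrysanthemum radiates": 4+3 = 7
Line 3: "up undulating": 1+4 = 5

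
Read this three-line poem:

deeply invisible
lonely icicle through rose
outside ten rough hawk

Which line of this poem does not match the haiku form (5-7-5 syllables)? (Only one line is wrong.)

Line 1

Line 1: deeply (2), invisible (4) → 6 (expected 5)
Line 2: lonely (2), icicle (3), through (1), rose (1) → 7 ✓
Line 3: outside (2), ten (1), rough (1), hawk (1) → 5 ✓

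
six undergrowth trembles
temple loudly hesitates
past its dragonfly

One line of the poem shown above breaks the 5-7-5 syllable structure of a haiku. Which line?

Line 1: six (1), undergrowth (3), trembles (2) → 6 (expected 5)
Line 2: temple (2), loudly (2), hesitates (3) → 7 ✓
Line 3: past (1), its (1), dragonfly (3) → 5 ✓

The first line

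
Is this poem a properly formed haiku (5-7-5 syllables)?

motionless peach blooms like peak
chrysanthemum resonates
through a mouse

No

Line 1: motionless (3), peach (1), blooms (1), like (1), peak (1) → 7 (expected 5)
Line 2: chrysanthemum (4), resonates (3) → 7 ✓
Line 3: through (1), a (1), mouse (1) → 3 (expected 5)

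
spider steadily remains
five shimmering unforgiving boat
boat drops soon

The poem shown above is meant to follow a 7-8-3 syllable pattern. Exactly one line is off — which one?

Line 1: spider(2) + steadily(3) + remains(2) = 7 ✓
Line 2: five(1) + shimmering(3) + unforgiving(4) + boat(1) = 9 (expected 8)
Line 3: boat(1) + drops(1) + soon(1) = 3 ✓

Line 2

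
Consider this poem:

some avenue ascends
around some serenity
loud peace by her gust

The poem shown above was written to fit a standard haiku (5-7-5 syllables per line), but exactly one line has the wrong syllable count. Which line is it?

The first line

Line 1: some(1) + avenue(3) + ascends(2) = 6 (expected 5)
Line 2: around(2) + some(1) + serenity(4) = 7 ✓
Line 3: loud(1) + peace(1) + by(1) + her(1) + gust(1) = 5 ✓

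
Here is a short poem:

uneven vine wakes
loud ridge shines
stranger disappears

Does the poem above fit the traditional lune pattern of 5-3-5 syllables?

Line 1: uneven(3) + vine(1) + wakes(1) = 5 ✓
Line 2: loud(1) + ridge(1) + shines(1) = 3 ✓
Line 3: stranger(2) + disappears(3) = 5 ✓

Yes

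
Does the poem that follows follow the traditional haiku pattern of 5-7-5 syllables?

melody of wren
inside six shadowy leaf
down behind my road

Line 1: "melody of wren": 3+1+1 = 5 ✓
Line 2: "inside six shadowy leaf": 2+1+3+1 = 7 ✓
Line 3: "down behind my road": 1+2+1+1 = 5 ✓

Yes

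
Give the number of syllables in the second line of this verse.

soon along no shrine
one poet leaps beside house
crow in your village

7

The second line: one(1) + poet(2) + leaps(1) + beside(2) + house(1) = 7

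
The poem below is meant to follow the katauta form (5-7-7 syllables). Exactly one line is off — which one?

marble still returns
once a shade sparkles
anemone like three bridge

Line 2

Line 1: marble(2) + still(1) + returns(2) = 5 ✓
Line 2: once(1) + a(1) + shade(1) + sparkles(2) = 5 (expected 7)
Line 3: anemone(4) + like(1) + three(1) + bridge(1) = 7 ✓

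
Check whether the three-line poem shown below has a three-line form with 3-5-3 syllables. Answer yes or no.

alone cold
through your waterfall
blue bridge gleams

Yes

Line 1: "alone cold": 2+1 = 3 ✓
Line 2: "through your waterfall": 1+1+3 = 5 ✓
Line 3: "blue bridge gleams": 1+1+1 = 3 ✓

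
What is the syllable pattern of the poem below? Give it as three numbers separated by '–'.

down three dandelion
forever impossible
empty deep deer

6–7–4

Line 1: "down three dandelion": 1+1+4 = 6
Line 2: "forever impossible": 3+4 = 7
Line 3: "empty deep deer": 2+1+1 = 4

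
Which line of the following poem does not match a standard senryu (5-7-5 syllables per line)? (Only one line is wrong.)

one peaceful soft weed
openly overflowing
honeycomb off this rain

Line 1: one(1) + peaceful(2) + soft(1) + weed(1) = 5 ✓
Line 2: openly(3) + overflowing(4) = 7 ✓
Line 3: honeycomb(3) + off(1) + this(1) + rain(1) = 6 (expected 5)

Line 3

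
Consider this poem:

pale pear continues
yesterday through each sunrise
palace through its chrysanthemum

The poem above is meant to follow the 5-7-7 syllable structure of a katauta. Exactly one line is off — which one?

Line 3

Line 1: pale(1) + pear(1) + continues(3) = 5 ✓
Line 2: yesterday(3) + through(1) + each(1) + sunrise(2) = 7 ✓
Line 3: palace(2) + through(1) + its(1) + chrysanthemum(4) = 8 (expected 7)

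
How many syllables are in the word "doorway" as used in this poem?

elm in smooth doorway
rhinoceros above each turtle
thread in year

"doorway" has 2 syllables.

2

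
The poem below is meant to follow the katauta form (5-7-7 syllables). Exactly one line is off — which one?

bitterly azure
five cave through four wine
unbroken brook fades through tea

Line 1: bitterly (3), azure (2) → 5 ✓
Line 2: five (1), cave (1), through (1), four (1), wine (1) → 5 (expected 7)
Line 3: unbroken (3), brook (1), fades (1), through (1), tea (1) → 7 ✓

Line 2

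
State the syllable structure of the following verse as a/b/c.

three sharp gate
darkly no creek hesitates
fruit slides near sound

Line 1: three(1) + sharp(1) + gate(1) = 3
Line 2: darkly(2) + no(1) + creek(1) + hesitates(3) = 7
Line 3: fruit(1) + slides(1) + near(1) + sound(1) = 4

3/7/4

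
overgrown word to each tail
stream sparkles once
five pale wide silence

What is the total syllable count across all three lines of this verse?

Line 1: overgrown(3) + word(1) + to(1) + each(1) + tail(1) = 7
Line 2: stream(1) + sparkles(2) + once(1) = 4
Line 3: five(1) + pale(1) + wide(1) + silence(2) = 5
Total: 7 + 4 + 5 = 16

16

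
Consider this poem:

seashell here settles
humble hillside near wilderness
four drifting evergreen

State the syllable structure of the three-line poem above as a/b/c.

Line 1: seashell(2) + here(1) + settles(2) = 5
Line 2: humble(2) + hillside(2) + near(1) + wilderness(3) = 8
Line 3: four(1) + drifting(2) + evergreen(3) = 6

5/8/6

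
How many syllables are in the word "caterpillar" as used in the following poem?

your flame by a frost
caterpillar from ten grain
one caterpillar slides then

4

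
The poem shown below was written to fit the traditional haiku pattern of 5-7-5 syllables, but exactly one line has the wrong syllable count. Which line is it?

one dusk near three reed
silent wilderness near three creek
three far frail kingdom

Line 2

Line 1: one (1), dusk (1), near (1), three (1), reed (1) → 5 ✓
Line 2: silent (2), wilderness (3), near (1), three (1), creek (1) → 8 (expected 7)
Line 3: three (1), far (1), frail (1), kingdom (2) → 5 ✓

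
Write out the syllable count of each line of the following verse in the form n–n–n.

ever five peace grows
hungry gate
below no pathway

Line 1: "ever five peace grows": 2+1+1+1 = 5
Line 2: "hungry gate": 2+1 = 3
Line 3: "below no pathway": 2+1+2 = 5

5–3–5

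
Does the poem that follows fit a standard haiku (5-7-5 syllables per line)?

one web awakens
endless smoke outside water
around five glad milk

Line 1: one(1) + web(1) + awakens(3) = 5 ✓
Line 2: endless(2) + smoke(1) + outside(2) + water(2) = 7 ✓
Line 3: around(2) + five(1) + glad(1) + milk(1) = 5 ✓

Yes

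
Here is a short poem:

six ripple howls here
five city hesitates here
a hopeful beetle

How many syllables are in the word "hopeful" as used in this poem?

"hopeful" has 2 syllables.

2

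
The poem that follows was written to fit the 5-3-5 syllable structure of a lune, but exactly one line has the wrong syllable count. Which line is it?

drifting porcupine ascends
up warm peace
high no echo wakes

The first line

Line 1: "drifting porcupine ascends": 2+3+2 = 7 (expected 5)
Line 2: "up warm peace": 1+1+1 = 3 ✓
Line 3: "high no echo wakes": 1+1+2+1 = 5 ✓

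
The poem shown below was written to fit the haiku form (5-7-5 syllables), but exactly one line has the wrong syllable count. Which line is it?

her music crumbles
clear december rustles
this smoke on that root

Line 1: her (1), music (2), crumbles (2) → 5 ✓
Line 2: clear (1), december (3), rustles (2) → 6 (expected 7)
Line 3: this (1), smoke (1), on (1), that (1), root (1) → 5 ✓

Line 2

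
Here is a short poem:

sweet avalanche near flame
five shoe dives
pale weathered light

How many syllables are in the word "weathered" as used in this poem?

2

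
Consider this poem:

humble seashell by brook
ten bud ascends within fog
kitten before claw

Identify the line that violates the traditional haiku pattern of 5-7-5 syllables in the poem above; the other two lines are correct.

Line 1: humble (2), seashell (2), by (1), brook (1) → 6 (expected 5)
Line 2: ten (1), bud (1), ascends (2), within (2), fog (1) → 7 ✓
Line 3: kitten (2), before (2), claw (1) → 5 ✓

Line 1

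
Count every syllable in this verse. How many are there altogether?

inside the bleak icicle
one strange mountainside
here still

14

Line 1: inside(2) + the(1) + bleak(1) + icicle(3) = 7
Line 2: one(1) + strange(1) + mountainside(3) = 5
Line 3: here(1) + still(1) = 2
Total: 7 + 5 + 2 = 14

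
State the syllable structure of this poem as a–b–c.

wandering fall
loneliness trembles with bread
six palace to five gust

Line 1: wandering (3), fall (1) → 4
Line 2: loneliness (3), trembles (2), with (1), bread (1) → 7
Line 3: six (1), palace (2), to (1), five (1), gust (1) → 6

4–7–6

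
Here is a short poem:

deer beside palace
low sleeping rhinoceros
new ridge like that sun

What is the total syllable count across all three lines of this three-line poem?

17

Line 1: "deer beside palace": 1+2+2 = 5
Line 2: "low sleeping rhinoceros": 1+2+4 = 7
Line 3: "new ridge like that sun": 1+1+1+1+1 = 5
Total: 5 + 7 + 5 = 17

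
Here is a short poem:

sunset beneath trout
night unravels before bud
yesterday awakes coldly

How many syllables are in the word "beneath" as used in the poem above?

2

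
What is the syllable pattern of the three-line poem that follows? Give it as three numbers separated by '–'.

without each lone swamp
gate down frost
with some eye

Line 1: "without each lone swamp": 2+1+1+1 = 5
Line 2: "gate down frost": 1+1+1 = 3
Line 3: "with some eye": 1+1+1 = 3

5–3–3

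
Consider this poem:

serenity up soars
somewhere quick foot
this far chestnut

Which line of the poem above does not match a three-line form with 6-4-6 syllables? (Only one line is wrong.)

Line 1: serenity (4), up (1), soars (1) → 6 ✓
Line 2: somewhere (2), quick (1), foot (1) → 4 ✓
Line 3: this (1), far (1), chestnut (2) → 4 (expected 6)

Line 3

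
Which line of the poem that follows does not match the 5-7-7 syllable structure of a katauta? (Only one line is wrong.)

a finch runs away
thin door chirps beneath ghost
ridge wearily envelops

Line 2

Line 1: "a finch runs away": 1+1+1+2 = 5 ✓
Line 2: "thin door chirps beneath ghost": 1+1+1+2+1 = 6 (expected 7)
Line 3: "ridge wearily envelops": 1+3+3 = 7 ✓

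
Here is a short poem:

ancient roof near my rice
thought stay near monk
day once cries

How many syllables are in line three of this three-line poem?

3

Line three: day (1), once (1), cries (1) → 3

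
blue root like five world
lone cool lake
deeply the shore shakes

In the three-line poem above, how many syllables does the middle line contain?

The middle line: lone(1) + cool(1) + lake(1) = 3

3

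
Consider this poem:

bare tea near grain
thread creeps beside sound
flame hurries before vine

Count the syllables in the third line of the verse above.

The third line: flame(1) + hurries(2) + before(2) + vine(1) = 6

6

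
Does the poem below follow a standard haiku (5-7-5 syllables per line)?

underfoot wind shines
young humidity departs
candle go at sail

Line 1: underfoot (3), wind (1), shines (1) → 5 ✓
Line 2: young (1), humidity (4), departs (2) → 7 ✓
Line 3: candle (2), go (1), at (1), sail (1) → 5 ✓

Yes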